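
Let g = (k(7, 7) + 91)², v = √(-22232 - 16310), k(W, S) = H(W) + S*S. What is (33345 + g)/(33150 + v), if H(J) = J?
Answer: 910862550/549480521 - 27477*I*√38542/549480521 ≈ 1.6577 - 0.0098171*I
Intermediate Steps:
k(W, S) = W + S² (k(W, S) = W + S*S = W + S²)
v = I*√38542 (v = √(-38542) = I*√38542 ≈ 196.32*I)
g = 21609 (g = ((7 + 7²) + 91)² = ((7 + 49) + 91)² = (56 + 91)² = 147² = 21609)
(33345 + g)/(33150 + v) = (33345 + 21609)/(33150 + I*√38542) = 54954/(33150 + I*√38542)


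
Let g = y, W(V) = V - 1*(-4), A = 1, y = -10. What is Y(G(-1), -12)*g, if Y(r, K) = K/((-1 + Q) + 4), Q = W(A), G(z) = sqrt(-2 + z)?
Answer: 15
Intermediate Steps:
W(V) = 4 + V (W(V) = V + 4 = 4 + V)
Q = 5 (Q = 4 + 1 = 5)
Y(r, K) = K/8 (Y(r, K) = K/((-1 + 5) + 4) = K/(4 + 4) = K/8)
g = -10
Y(G(-1), -12)*g = ((1/8)*(-12))*(-10) = -3/2*(-10) = 15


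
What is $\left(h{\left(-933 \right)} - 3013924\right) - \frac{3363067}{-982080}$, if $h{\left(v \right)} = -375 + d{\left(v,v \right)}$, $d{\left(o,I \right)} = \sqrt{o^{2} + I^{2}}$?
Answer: $- \frac{2960279398853}{982080} + 933 \sqrt{2} \approx -3.013 \cdot 10^{6}$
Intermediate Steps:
$d{\left(o,I \right)} = \sqrt{I^{2} + o^{2}}$
$h{\left(v \right)} = -375 + \sqrt{2} \sqrt{v^{2}}$ ($h{\left(v \right)} = -375 + \sqrt{v^{2} + v^{2}} = -375 + \sqrt{2 v^{2}} = -375 + \sqrt{2} \sqrt{v^{2}}$)
$\left(h{\left(-933 \right)} - 3013924\right) - \frac{3363067}{-982080} = \left(\left(-375 + \sqrt{2} \sqrt{\left(-933\right)^{2}}\right) - 3013924\right) - \frac{3363067}{-982080} = \left(\left(-375 + \sqrt{2} \sqrt{870489}\right) - 3013924\right) - - \frac{3363067}{982080} = \left(\left(-375 + \sqrt{2} \cdot 933\right) - 3013924\right) + \frac{3363067}{982080} = \left(\left(-375 + 933 \sqrt{2}\right) - 3013924\right) + \frac{3363067}{982080} = \left(-3014299 + 933 \sqrt{2}\right) + \frac{3363067}{982080} = - \frac{2960279398853}{982080} + 933 \sqrt{2}$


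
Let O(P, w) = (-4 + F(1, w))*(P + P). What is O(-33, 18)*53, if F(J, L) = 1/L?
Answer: 41393/3 ≈ 13798.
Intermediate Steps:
O(P, w) = 2*P*(-4 + 1/w) (O(P, w) = (-4 + 1/w)*(P + P) = (-4 + 1/w)*(2*P) = 2*P*(-4 + 1/w))
O(-33, 18)*53 = (-8*(-33) + 2*(-33)/18)*53 = (264 + 2*(-33)*(1/18))*53 = (264 - 11/3)*53 = (781/3)*53 = 41393/3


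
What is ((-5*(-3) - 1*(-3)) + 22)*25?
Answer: 1000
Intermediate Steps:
((-5*(-3) - 1*(-3)) + 22)*25 = ((15 + 3) + 22)*25 = (18 + 22)*25 = 40*25 = 1000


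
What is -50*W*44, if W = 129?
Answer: -283800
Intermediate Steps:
-50*W*44 = -50*129*44 = -6450*44 = -283800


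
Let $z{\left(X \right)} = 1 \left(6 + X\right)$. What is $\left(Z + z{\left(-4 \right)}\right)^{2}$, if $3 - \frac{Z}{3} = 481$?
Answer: $2050624$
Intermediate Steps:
$z{\left(X \right)} = 6 + X$
$Z = -1434$ ($Z = 9 - 1443 = -1434$)
$\left(Z + z{\left(-4 \right)}\right)^{2} = \left(-1434 + \left(6 - 4\right)\right)^{2} = \left(-1434 + 2\right)^{2} = \left(-1432\right)^{2} = 2050624$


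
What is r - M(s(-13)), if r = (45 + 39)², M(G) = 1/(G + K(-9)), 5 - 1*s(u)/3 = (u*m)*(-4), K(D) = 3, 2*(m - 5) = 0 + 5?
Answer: 8128513/1152 ≈ 7056.0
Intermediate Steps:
m = 15/2 (m = 5 + (0 + 5)/2 = 5 + (½)*5 = 5 + 5/2 = 15/2 ≈ 7.5000)
s(u) = 15 + 90*u (s(u) = 15 - 3*u*(15/2)*(-4) = 15 - 3*15*u/2*(-4) = 15 - (-90)*u = 15 + 90*u)
M(G) = 1/(3 + G) (M(G) = 1/(G + 3) = 1/(3 + G))
r = 7056 (r = 84² = 7056)
r - M(s(-13)) = 7056 - 1/(3 + (15 + 90*(-13))) = 7056 - 1/(3 + (15 - 1170)) = 7056 - 1/(3 - 1155) = 7056 - 1/(-1152) = 7056 - 1*(-1/1152) = 7056 + 1/1152 = 8128513/1152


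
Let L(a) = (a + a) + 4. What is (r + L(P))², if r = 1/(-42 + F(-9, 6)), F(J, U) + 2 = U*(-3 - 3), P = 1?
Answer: 229441/6400 ≈ 35.850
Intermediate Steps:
F(J, U) = -2 - 6*U (F(J, U) = -2 + U*(-3 - 3) = -2 + U*(-6) = -2 - 6*U)
L(a) = 4 + 2*a (L(a) = 2*a + 4 = 4 + 2*a)
r = -1/80 (r = 1/(-42 + (-2 - 6*6)) = 1/(-42 + (-2 - 36)) = 1/(-42 - 38) = 1/(-80) = -1/80 ≈ -0.012500)
(r + L(P))² = (-1/80 + (4 + 2*1))² = (-1/80 + (4 + 2))² = (-1/80 + 6)² = (479/80)² = 229441/6400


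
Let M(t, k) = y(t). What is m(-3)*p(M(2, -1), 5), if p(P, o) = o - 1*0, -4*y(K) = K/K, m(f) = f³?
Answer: -135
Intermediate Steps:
y(K) = -¼ (y(K) = -K/(4*K) = -¼*1 = -¼)
M(t, k) = -¼
p(P, o) = o (p(P, o) = o + 0 = o)
m(-3)*p(M(2, -1), 5) = (-3)³*5 = -27*5 = -135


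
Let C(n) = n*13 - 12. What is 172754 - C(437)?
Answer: 167085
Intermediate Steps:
C(n) = -12 + 13*n (C(n) = 13*n - 12 = -12 + 13*n)
172754 - C(437) = 172754 - (-12 + 13*437) = 172754 - (-12 + 5681) = 172754 - 1*5669 = 172754 - 5669 = 167085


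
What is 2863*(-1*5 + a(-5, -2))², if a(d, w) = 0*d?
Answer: 71575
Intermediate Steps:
a(d, w) = 0
2863*(-1*5 + a(-5, -2))² = 2863*(-1*5 + 0)² = 2863*(-5 + 0)² = 2863*(-5)² = 2863*25 = 71575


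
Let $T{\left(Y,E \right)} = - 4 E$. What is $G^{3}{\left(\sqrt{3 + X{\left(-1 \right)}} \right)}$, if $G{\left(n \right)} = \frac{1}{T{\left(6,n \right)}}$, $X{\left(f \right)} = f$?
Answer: $- \frac{\sqrt{2}}{256} \approx -0.0055243$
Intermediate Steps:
$G{\left(n \right)} = - \frac{1}{4 n}$ ($G{\left(n \right)} = \frac{1}{\left(-4\right) n} = - \frac{1}{4 n}$)
$G^{3}{\left(\sqrt{3 + X{\left(-1 \right)}} \right)} = \left(- \frac{1}{4 \sqrt{3 - 1}}\right)^{3} = \left(- \frac{1}{4 \sqrt{2}}\right)^{3} = \left(- \frac{\frac{1}{2} \sqrt{2}}{4}\right)^{3} = \left(- \frac{\sqrt{2}}{8}\right)^{3} = - \frac{\sqrt{2}}{256}$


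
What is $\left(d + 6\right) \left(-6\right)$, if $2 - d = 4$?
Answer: $-24$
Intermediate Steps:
$d = -2$ ($d = 2 - 4 = -2$)
$\left(d + 6\right) \left(-6\right) = \left(-2 + 6\right) \left(-6\right) = 4 \left(-6\right) = -24$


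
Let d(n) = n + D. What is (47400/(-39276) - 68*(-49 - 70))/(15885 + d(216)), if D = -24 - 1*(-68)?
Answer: 26481166/52842585 ≈ 0.50113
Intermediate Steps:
D = 44 (D = -24 + 68 = 44)
d(n) = 44 + n (d(n) = n + 44 = 44 + n)
(47400/(-39276) - 68*(-49 - 70))/(15885 + d(216)) = (47400/(-39276) - 68*(-49 - 70))/(15885 + (44 + 216)) = (47400*(-1/39276) - 68*(-119))/(15885 + 260) = (-3950/3273 + 8092)/16145 = (26481166/3273)*(1/16145) = 26481166/52842585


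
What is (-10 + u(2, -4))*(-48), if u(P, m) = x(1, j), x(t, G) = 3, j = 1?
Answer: 336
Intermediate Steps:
u(P, m) = 3
(-10 + u(2, -4))*(-48) = (-10 + 3)*(-48) = -7*(-48) = 336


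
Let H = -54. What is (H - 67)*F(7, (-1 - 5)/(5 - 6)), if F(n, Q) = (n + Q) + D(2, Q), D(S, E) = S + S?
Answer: -2057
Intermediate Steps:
D(S, E) = 2*S
F(n, Q) = 4 + Q + n (F(n, Q) = (n + Q) + 2*2 = (Q + n) + 4 = 4 + Q + n)
(H - 67)*F(7, (-1 - 5)/(5 - 6)) = (-54 - 67)*(4 + (-1 - 5)/(5 - 6) + 7) = -121*(4 - 6/(-1) + 7) = -121*(4 - 6*(-1) + 7) = -121*(4 + 6 + 7) = -121*17 = -2057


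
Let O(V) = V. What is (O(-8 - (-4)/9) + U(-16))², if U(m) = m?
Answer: 44944/81 ≈ 554.86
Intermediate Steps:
(O(-8 - (-4)/9) + U(-16))² = ((-8 - (-4)/9) - 16)² = ((-8 - 1*(-4/9)) - 16)² = ((-8 + 4/9) - 16)² = (-68/9 - 16)² = (-212/9)² = 44944/81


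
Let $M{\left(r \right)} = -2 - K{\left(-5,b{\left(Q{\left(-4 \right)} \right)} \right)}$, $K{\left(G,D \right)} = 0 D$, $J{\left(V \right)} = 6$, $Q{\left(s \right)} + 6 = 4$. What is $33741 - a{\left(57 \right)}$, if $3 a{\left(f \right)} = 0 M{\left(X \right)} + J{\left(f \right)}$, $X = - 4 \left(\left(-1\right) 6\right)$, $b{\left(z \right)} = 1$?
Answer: $33739$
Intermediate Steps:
$Q{\left(s \right)} = -2$ ($Q{\left(s \right)} = -6 + 4 = -2$)
$X = 24$ ($X = \left(-4\right) \left(-6\right) = 24$)
$K{\left(G,D \right)} = 0$
$M{\left(r \right)} = -2$ ($M{\left(r \right)} = -2 - 0 = -2 + 0 = -2$)
$a{\left(f \right)} = 2$ ($a{\left(f \right)} = \frac{0 \left(-2\right) + 6}{3} = \frac{0 + 6}{3} = \frac{1}{3} \cdot 6 = 2$)
$33741 - a{\left(57 \right)} = 33741 - 2 = 33739$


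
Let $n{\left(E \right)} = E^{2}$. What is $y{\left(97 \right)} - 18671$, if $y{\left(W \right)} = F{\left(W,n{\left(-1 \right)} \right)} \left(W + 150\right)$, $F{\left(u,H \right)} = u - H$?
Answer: $5041$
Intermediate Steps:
$y{\left(W \right)} = \left(-1 + W\right) \left(150 + W\right)$ ($y{\left(W \right)} = \left(W - \left(-1\right)^{2}\right) \left(W + 150\right) = \left(W - 1\right) \left(150 + W\right) = \left(-1 + W\right) \left(150 + W\right)$)
$y{\left(97 \right)} - 18671 = \left(-1 + 97\right) \left(150 + 97\right) - 18671 = 96 \cdot 247 - 18671 = 23712 - 18671 = 5041$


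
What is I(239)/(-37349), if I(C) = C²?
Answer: -57121/37349 ≈ -1.5294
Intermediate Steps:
I(239)/(-37349) = 239²/(-37349) = 57121*(-1/37349) = -57121/37349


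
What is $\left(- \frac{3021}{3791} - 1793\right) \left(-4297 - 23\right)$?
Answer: $\frac{29377226880}{3791} \approx 7.7492 \cdot 10^{6}$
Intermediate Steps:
$\left(- \frac{3021}{3791} - 1793\right) \left(-4297 - 23\right) = \left(\left(-3021\right) \frac{1}{3791} - 1793\right) \left(-4320\right) = \left(- \frac{3021}{3791} - 1793\right) \left(-4320\right) = \left(- \frac{6800284}{3791}\right) \left(-4320\right) = \frac{29377226880}{3791}$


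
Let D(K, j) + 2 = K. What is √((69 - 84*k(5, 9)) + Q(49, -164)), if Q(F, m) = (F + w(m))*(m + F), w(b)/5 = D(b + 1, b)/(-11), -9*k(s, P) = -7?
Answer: I*√128307/3 ≈ 119.4*I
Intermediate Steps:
k(s, P) = 7/9 (k(s, P) = -⅑*(-7) = 7/9)
D(K, j) = -2 + K
w(b) = 5/11 - 5*b/11 (w(b) = 5*((-2 + (b + 1))/(-11)) = 5*((-2 + (1 + b))*(-1/11)) = 5*((-1 + b)*(-1/11)) = 5*(1/11 - b/11) = 5/11 - 5*b/11)
Q(F, m) = (F + m)*(5/11 + F - 5*m/11) (Q(F, m) = (F + (5/11 - 5*m/11))*(m + F) = (5/11 + F - 5*m/11)*(F + m) = (F + m)*(5/11 + F - 5*m/11))
√((69 - 84*k(5, 9)) + Q(49, -164)) = √((69 - 84*7/9) + (49² - 5/11*(-164)² + (5/11)*49 + (5/11)*(-164) + (6/11)*49*(-164))) = √((69 - 196/3) + (2401 - 5/11*26896 + 245/11 - 820/11 - 48216/11)) = √(11/3 + (2401 - 134480/11 + 245/11 - 820/11 - 48216/11)) = √(11/3 - 14260) = √(-42769/3) = I*√128307/3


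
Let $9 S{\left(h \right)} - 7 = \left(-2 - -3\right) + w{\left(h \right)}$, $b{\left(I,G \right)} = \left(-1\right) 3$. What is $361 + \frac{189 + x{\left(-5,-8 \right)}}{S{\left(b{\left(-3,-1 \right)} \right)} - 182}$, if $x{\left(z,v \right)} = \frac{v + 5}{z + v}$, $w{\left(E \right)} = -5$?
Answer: $\frac{510061}{1417} \approx 359.96$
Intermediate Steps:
$x{\left(z,v \right)} = \frac{5 + v}{v + z}$
$b{\left(I,G \right)} = -3$
$S{\left(h \right)} = \frac{1}{3}$ ($S{\left(h \right)} = \frac{7}{9} + \frac{\left(-2 - -3\right) - 5}{9} = \frac{7}{9} + \frac{\left(-2 + 3\right) - 5}{9} = \frac{7}{9} + \frac{1 - 5}{9} = \frac{7}{9} + \frac{1}{9} \left(-4\right) = \frac{7}{9} - \frac{4}{9} = \frac{1}{3}$)
$361 + \frac{189 + x{\left(-5,-8 \right)}}{S{\left(b{\left(-3,-1 \right)} \right)} - 182} = 361 + \frac{189 + \frac{5 - 8}{-8 - 5}}{\frac{1}{3} - 182} = 361 + \frac{189 + \frac{1}{-13} \left(-3\right)}{- \frac{545}{3}} = 361 + \left(189 - - \frac{3}{13}\right) \left(- \frac{3}{545}\right) = 361 + \left(189 + \frac{3}{13}\right) \left(- \frac{3}{545}\right) = 361 + \frac{2460}{13} \left(- \frac{3}{545}\right) = 361 - \frac{1476}{1417} = \frac{510061}{1417}$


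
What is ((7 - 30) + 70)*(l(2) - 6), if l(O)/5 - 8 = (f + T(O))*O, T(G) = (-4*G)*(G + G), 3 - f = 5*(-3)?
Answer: -4982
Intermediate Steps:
f = 18 (f = 3 - 5*(-3) = 3 - 1*(-15) = 3 + 15 = 18)
T(G) = -8*G² (T(G) = (-4*G)*(2*G) = -8*G²)
l(O) = 40 + 5*O*(18 - 8*O²) (l(O) = 40 + 5*((18 - 8*O²)*O) = 40 + 5*(O*(18 - 8*O²)) = 40 + 5*O*(18 - 8*O²))
((7 - 30) + 70)*(l(2) - 6) = ((7 - 30) + 70)*((40 - 40*2³ + 90*2) - 6) = (-23 + 70)*((40 - 40*8 + 180) - 6) = 47*((40 - 320 + 180) - 6) = 47*(-100 - 6) = 47*(-106) = -4982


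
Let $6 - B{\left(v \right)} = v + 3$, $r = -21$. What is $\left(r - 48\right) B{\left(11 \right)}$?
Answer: $552$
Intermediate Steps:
$B{\left(v \right)} = 3 - v$ ($B{\left(v \right)} = 6 - \left(v + 3\right) = 6 - \left(3 + v\right) = 3 - v$)
$\left(r - 48\right) B{\left(11 \right)} = \left(-21 - 48\right) \left(3 - 11\right) = - 69 \left(3 - 11\right) = \left(-69\right) \left(-8\right) = 552$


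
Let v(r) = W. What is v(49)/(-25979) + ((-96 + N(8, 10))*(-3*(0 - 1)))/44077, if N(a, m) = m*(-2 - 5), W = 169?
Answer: -20386555/1145076383 ≈ -0.017804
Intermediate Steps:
N(a, m) = -7*m (N(a, m) = m*(-7) = -7*m)
v(r) = 169
v(49)/(-25979) + ((-96 + N(8, 10))*(-3*(0 - 1)))/44077 = 169/(-25979) + ((-96 - 7*10)*(-3*(0 - 1)))/44077 = 169*(-1/25979) + ((-96 - 70)*(-3*(-1)))*(1/44077) = -169/25979 - 166*3*(1/44077) = -169/25979 - 498*1/44077 = -169/25979 - 498/44077 = -20386555/1145076383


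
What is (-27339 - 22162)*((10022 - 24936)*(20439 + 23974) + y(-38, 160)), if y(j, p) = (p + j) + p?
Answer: 32788234775200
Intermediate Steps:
y(j, p) = j + 2*p (y(j, p) = (j + p) + p = j + 2*p)
(-27339 - 22162)*((10022 - 24936)*(20439 + 23974) + y(-38, 160)) = (-27339 - 22162)*((10022 - 24936)*(20439 + 23974) + (-38 + 2*160)) = -49501*(-14914*44413 + (-38 + 320)) = -49501*(-662375482 + 282) = -49501*(-662375200) = 32788234775200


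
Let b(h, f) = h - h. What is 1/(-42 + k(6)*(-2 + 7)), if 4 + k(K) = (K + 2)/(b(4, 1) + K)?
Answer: -3/166 ≈ -0.018072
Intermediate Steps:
b(h, f) = 0
k(K) = -4 + (2 + K)/K (k(K) = -4 + (K + 2)/(0 + K) = -4 + (2 + K)/K)
1/(-42 + k(6)*(-2 + 7)) = 1/(-42 + (-3 + 2/6)*(-2 + 7)) = 1/(-42 + (-3 + 2*(1/6))*5) = 1/(-42 + (-3 + 1/3)*5) = 1/(-42 - 8/3*5) = 1/(-42 - 40/3) = 1/(-166/3) = -3/166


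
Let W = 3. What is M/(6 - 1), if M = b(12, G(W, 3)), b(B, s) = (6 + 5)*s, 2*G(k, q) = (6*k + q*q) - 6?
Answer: 231/10 ≈ 23.100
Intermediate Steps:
G(k, q) = -3 + q²/2 + 3*k (G(k, q) = ((6*k + q*q) - 6)/2 = ((6*k + q²) - 6)/2 = ((q² + 6*k) - 6)/2 = (-6 + q² + 6*k)/2 = -3 + q²/2 + 3*k)
b(B, s) = 11*s
M = 231/2 (M = 11*(-3 + (½)*3² + 3*3) = 11*(-3 + (½)*9 + 9) = 11*(-3 + 9/2 + 9) = 11*(21/2) = 231/2 ≈ 115.50)
M/(6 - 1) = (231/2)/(6 - 1) = (231/2)/5 = (⅕)*(231/2) = 231/10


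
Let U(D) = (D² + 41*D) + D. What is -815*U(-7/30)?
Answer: 1429673/180 ≈ 7942.6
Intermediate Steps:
U(D) = D² + 42*D
-815*U(-7/30) = -815*(-7/30)*(42 - 7/30) = -815*(-7*1/30)*(42 - 7*1/30) = -(-1141)*(42 - 7/30)/6 = -(-1141)*1253/(6*30) = -815*(-8771/900) = 1429673/180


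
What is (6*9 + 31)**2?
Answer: 7225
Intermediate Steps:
(6*9 + 31)**2 = (54 + 31)**2 = 85**2 = 7225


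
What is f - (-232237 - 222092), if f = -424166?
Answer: 30163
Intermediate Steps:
f - (-232237 - 222092) = -424166 - (-232237 - 222092) = -424166 - 1*(-454329) = -424166 + 454329 = 30163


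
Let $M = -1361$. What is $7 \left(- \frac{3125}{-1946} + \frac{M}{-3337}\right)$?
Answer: $\frac{13076631}{927686} \approx 14.096$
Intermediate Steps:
$7 \left(- \frac{3125}{-1946} + \frac{M}{-3337}\right) = 7 \left(- \frac{3125}{-1946} - \frac{1361}{-3337}\right) = 7 \left(\left(-3125\right) \left(- \frac{1}{1946}\right) - - \frac{1361}{3337}\right) = 7 \left(\frac{3125}{1946} + \frac{1361}{3337}\right) = 7 \cdot \frac{13076631}{6493802} = \frac{13076631}{927686}$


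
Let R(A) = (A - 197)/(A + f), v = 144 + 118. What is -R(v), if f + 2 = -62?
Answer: -65/198 ≈ -0.32828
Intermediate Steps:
f = -64 (f = -2 - 62 = -64)
v = 262
R(A) = (-197 + A)/(-64 + A) (R(A) = (A - 197)/(A - 64) = (-197 + A)/(-64 + A))
-R(v) = -(-197 + 262)/(-64 + 262) = -65/198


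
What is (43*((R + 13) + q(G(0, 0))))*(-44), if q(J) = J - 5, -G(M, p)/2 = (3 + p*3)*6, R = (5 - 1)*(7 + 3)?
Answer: -22704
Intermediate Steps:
R = 40 (R = 4*10 = 40)
G(M, p) = -36 - 36*p (G(M, p) = -2*(3 + p*3)*6 = -2*(3 + 3*p)*6 = -2*(18 + 18*p) = -36 - 36*p)
q(J) = -5 + J
(43*((R + 13) + q(G(0, 0))))*(-44) = (43*((40 + 13) + (-5 + (-36 - 36*0))))*(-44) = (43*(53 + (-5 + (-36 + 0))))*(-44) = (43*(53 + (-5 - 36)))*(-44) = (43*(53 - 41))*(-44) = (43*12)*(-44) = 516*(-44) = -22704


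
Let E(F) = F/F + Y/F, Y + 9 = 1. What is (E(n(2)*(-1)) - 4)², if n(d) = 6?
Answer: 25/9 ≈ 2.7778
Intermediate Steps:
Y = -8 (Y = -9 + 1 = -8)
E(F) = 1 - 8/F (E(F) = F/F - 8/F = 1 - 8/F)
(E(n(2)*(-1)) - 4)² = ((-8 + 6*(-1))/((6*(-1))) - 4)² = ((-8 - 6)/(-6) - 4)² = (-⅙*(-14) - 4)² = (7/3 - 4)² = (-5/3)² = 25/9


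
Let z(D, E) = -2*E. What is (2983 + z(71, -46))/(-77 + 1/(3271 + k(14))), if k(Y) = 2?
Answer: -2012895/50404 ≈ -39.935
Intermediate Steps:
(2983 + z(71, -46))/(-77 + 1/(3271 + k(14))) = (2983 - 2*(-46))/(-77 + 1/(3271 + 2)) = (2983 + 92)/(-77 + 1/3273) = 3075/(-77 + 1/3273) = 3075/(-252020/3273) = 3075*(-3273/252020) = -2012895/50404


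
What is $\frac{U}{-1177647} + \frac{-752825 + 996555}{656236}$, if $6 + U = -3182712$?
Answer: $\frac{395940338793}{128802392782} \approx 3.074$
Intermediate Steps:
$U = -3182718$ ($U = -6 - 3182712 = -3182718$)
$\frac{U}{-1177647} + \frac{-752825 + 996555}{656236} = - \frac{3182718}{-1177647} + \frac{-752825 + 996555}{656236} = \left(-3182718\right) \left(- \frac{1}{1177647}\right) + 243730 \cdot \frac{1}{656236} = \frac{1060906}{392549} + \frac{121865}{328118} = \frac{395940338793}{128802392782}$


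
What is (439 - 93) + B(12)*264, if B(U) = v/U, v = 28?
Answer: 962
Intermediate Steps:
B(U) = 28/U
(439 - 93) + B(12)*264 = (439 - 93) + (28/12)*264 = 346 + (28*(1/12))*264 = 346 + (7/3)*264 = 346 + 616 = 962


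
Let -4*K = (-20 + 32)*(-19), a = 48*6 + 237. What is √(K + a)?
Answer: √582 ≈ 24.125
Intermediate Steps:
a = 525 (a = 288 + 237 = 525)
K = 57 (K = -(-20 + 32)*(-19)/4 = -3*(-19) = -¼*(-228) = 57)
√(K + a) = √(57 + 525) = √582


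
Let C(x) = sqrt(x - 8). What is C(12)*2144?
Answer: 4288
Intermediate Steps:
C(x) = sqrt(-8 + x)
C(12)*2144 = sqrt(-8 + 12)*2144 = sqrt(4)*2144 = 2*2144 = 4288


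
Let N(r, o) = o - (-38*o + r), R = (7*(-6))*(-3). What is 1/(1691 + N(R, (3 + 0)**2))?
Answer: 1/1916 ≈ 0.00052192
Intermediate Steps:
R = 126 (R = -42*(-3) = 126)
N(r, o) = -r + 39*o (N(r, o) = o - (r - 38*o) = o + (-r + 38*o) = -r + 39*o)
1/(1691 + N(R, (3 + 0)**2)) = 1/(1691 + (-1*126 + 39*(3 + 0)**2)) = 1/(1691 + (-126 + 39*3**2)) = 1/(1691 + (-126 + 39*9)) = 1/(1691 + (-126 + 351)) = 1/(1691 + 225) = 1/1916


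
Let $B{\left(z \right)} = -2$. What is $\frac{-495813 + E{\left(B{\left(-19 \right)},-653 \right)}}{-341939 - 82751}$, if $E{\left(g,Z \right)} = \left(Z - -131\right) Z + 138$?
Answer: $\frac{154809}{424690} \approx 0.36452$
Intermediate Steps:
$E{\left(g,Z \right)} = 138 + Z \left(131 + Z\right)$ ($E{\left(g,Z \right)} = \left(Z + 131\right) Z + 138 = \left(131 + Z\right) Z + 138 = Z \left(131 + Z\right) + 138 = 138 + Z \left(131 + Z\right)$)
$\frac{-495813 + E{\left(B{\left(-19 \right)},-653 \right)}}{-341939 - 82751} = \frac{-495813 + \left(138 + \left(-653\right)^{2} + 131 \left(-653\right)\right)}{-341939 - 82751} = \frac{-495813 + \left(138 + 426409 - 85543\right)}{-424690} = \left(-495813 + 341004\right) \left(- \frac{1}{424690}\right) = \left(-154809\right) \left(- \frac{1}{424690}\right) = \frac{154809}{424690}$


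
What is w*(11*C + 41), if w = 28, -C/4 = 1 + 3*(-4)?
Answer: 14700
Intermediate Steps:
C = 44 (C = -4*(1 + 3*(-4)) = -4*(1 - 12) = -4*(-11) = 44)
w*(11*C + 41) = 28*(11*44 + 41) = 28*(484 + 41) = 28*525 = 14700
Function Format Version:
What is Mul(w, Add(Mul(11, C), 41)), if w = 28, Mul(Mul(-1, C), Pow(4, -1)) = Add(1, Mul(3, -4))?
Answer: 14700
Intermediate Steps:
C = 44 (C = Mul(-4, Add(1, Mul(3, -4))) = Mul(-4, Add(1, -12)) = Mul(-4, -11) = 44)
Mul(w, Add(Mul(11, C), 41)) = Mul(28, Add(Mul(11, 44), 41)) = Mul(28, Add(484, 41)) = Mul(28, 525) = 14700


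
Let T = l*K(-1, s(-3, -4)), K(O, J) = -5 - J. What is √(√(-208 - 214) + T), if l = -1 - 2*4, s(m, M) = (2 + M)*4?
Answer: √(-27 + I*√422) ≈ 1.861 + 5.5193*I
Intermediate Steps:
s(m, M) = 8 + 4*M
l = -9 (l = -1 - 8 = -9)
T = -27 (T = -9*(-5 - (8 + 4*(-4))) = -9*(-5 - (8 - 16)) = -9*(-5 - 1*(-8)) = -9*(-5 + 8) = -9*3 = -27)
√(√(-208 - 214) + T) = √(√(-208 - 214) - 27) = √(√(-422) - 27) = √(I*√422 - 27) = √(-27 + I*√422)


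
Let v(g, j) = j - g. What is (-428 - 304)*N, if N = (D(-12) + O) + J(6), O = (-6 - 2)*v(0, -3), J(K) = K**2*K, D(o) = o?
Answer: -166896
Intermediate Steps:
J(K) = K**3
O = 24 (O = (-6 - 2)*(-3 - 1*0) = -8*(-3 + 0) = -8*(-3) = 24)
N = 228 (N = (-12 + 24) + 6**3 = 12 + 216 = 228)
(-428 - 304)*N = (-428 - 304)*228 = -732*228 = -166896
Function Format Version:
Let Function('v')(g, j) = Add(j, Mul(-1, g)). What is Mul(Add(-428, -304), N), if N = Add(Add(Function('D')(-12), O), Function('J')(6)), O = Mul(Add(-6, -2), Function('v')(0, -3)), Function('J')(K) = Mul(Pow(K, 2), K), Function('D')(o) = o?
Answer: -166896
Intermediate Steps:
Function('J')(K) = Pow(K, 3)
O = 24 (O = Mul(Add(-6, -2), Add(-3, Mul(-1, 0))) = Mul(-8, Add(-3, 0)) = Mul(-8, -3) = 24)
N = 228 (N = Add(Add(-12, 24), Pow(6, 3)) = Add(12, 216) = 228)
Mul(Add(-428, -304), N) = Mul(Add(-428, -304), 228) = Mul(-732, 228) = -166896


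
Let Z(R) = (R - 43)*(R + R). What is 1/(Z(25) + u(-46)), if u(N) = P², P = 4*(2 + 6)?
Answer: 1/124 ≈ 0.0080645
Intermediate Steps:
P = 32 (P = 4*8 = 32)
Z(R) = 2*R*(-43 + R) (Z(R) = (-43 + R)*(2*R) = 2*R*(-43 + R))
u(N) = 1024 (u(N) = 32² = 1024)
1/(Z(25) + u(-46)) = 1/(2*25*(-43 + 25) + 1024) = 1/(2*25*(-18) + 1024) = 1/(-900 + 1024) = 1/124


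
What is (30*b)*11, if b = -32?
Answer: -10560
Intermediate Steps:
(30*b)*11 = (30*(-32))*11 = -960*11 = -10560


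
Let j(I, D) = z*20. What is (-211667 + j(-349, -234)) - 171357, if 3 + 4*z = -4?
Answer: -383059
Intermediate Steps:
z = -7/4 (z = -3/4 + (1/4)*(-4) = -3/4 - 1 = -7/4 ≈ -1.7500)
j(I, D) = -35 (j(I, D) = -7/4*20 = -35)
(-211667 + j(-349, -234)) - 171357 = (-211667 - 35) - 171357 = -211702 - 171357 = -383059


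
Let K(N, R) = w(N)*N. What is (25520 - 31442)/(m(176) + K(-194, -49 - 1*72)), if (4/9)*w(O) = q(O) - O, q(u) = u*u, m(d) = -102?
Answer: 1974/5504299 ≈ 0.00035863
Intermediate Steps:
q(u) = u**2
w(O) = -9*O/4 + 9*O**2/4 (w(O) = 9*(O**2 - O)/4 = -9*O/4 + 9*O**2/4)
K(N, R) = 9*N**2*(-1 + N)/4 (K(N, R) = (9*N*(-1 + N)/4)*N = 9*N**2*(-1 + N)/4)
(25520 - 31442)/(m(176) + K(-194, -49 - 1*72)) = (25520 - 31442)/(-102 + (9/4)*(-194)**2*(-1 - 194)) = -5922/(-102 + (9/4)*37636*(-195)) = -5922/(-102 - 16512795) = -5922/(-16512897) = -5922*(-1/16512897) = 1974/5504299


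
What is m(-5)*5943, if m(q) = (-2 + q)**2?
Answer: 291207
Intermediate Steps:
m(-5)*5943 = (-2 - 5)**2*5943 = (-7)**2*5943 = 49*5943 = 291207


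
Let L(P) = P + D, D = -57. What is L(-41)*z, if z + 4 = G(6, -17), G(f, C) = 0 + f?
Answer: -196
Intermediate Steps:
G(f, C) = f
z = 2 (z = -4 + 6 = 2)
L(P) = -57 + P (L(P) = P - 57 = -57 + P)
L(-41)*z = (-57 - 41)*2 = -98*2 = -196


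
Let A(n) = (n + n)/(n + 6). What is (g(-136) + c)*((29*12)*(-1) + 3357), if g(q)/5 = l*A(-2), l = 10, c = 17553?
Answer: 52666527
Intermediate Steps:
A(n) = 2*n/(6 + n) (A(n) = (2*n)/(6 + n) = 2*n/(6 + n))
g(q) = -50 (g(q) = 5*(10*(2*(-2)/(6 - 2))) = 5*(10*(2*(-2)/4)) = 5*(10*(2*(-2)*(¼))) = 5*(10*(-1)) = 5*(-10) = -50)
(g(-136) + c)*((29*12)*(-1) + 3357) = (-50 + 17553)*((29*12)*(-1) + 3357) = 17503*(348*(-1) + 3357) = 17503*(-348 + 3357) = 17503*3009 = 52666527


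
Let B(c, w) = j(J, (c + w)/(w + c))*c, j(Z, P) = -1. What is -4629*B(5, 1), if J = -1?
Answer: 23145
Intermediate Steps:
B(c, w) = -c
-4629*B(5, 1) = -(-4629)*5 = -4629*(-5) = 23145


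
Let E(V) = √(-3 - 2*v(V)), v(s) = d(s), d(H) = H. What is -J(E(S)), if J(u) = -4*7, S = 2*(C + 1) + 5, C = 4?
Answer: 28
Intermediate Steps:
v(s) = s
S = 15 (S = 2*(4 + 1) + 5 = 2*5 + 5 = 10 + 5 = 15)
E(V) = √(-3 - 2*V)
J(u) = -28
-J(E(S)) = -1*(-28) = 28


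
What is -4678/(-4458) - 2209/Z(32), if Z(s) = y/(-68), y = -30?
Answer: -55792063/11145 ≈ -5006.0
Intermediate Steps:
Z(s) = 15/34 (Z(s) = -30/(-68) = -30*(-1/68) = 15/34)
-4678/(-4458) - 2209/Z(32) = -4678/(-4458) - 2209/15/34 = -4678*(-1/4458) - 2209*34/15 = 2339/2229 - 75106/15 = -55792063/11145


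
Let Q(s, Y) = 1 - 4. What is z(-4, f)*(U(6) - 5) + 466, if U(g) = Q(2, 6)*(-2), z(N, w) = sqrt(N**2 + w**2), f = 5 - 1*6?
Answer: 466 + sqrt(17) ≈ 470.12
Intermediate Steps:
Q(s, Y) = -3
f = -1 (f = 5 - 6 = -1)
U(g) = 6 (U(g) = -3*(-2) = 6)
z(-4, f)*(U(6) - 5) + 466 = sqrt((-4)**2 + (-1)**2)*(6 - 5) + 466 = sqrt(16 + 1)*1 + 466 = sqrt(17)*1 + 466 = sqrt(17) + 466 = 466 + sqrt(17)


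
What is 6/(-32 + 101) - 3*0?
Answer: 2/23 ≈ 0.086957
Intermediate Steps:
6/(-32 + 101) - 3*0 = 6/69 + 0 = (1/69)*6 + 0 = 2/23 + 0 = 2/23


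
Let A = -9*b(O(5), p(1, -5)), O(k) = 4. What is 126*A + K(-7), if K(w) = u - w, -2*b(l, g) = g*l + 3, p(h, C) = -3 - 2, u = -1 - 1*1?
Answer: -9634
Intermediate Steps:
u = -2 (u = -1 - 1 = -2)
p(h, C) = -5
b(l, g) = -3/2 - g*l/2 (b(l, g) = -(g*l + 3)/2 = -(3 + g*l)/2 = -3/2 - g*l/2)
A = -153/2 (A = -9*(-3/2 - 1/2*(-5)*4) = -9*(-3/2 + 10) = -9*17/2 = -153/2 ≈ -76.500)
K(w) = -2 - w
126*A + K(-7) = 126*(-153/2) + (-2 - 1*(-7)) = -9639 + (-2 + 7) = -9639 + 5 = -9634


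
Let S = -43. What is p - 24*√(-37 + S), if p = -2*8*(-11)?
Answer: 176 - 96*I*√5 ≈ 176.0 - 214.66*I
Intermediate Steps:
p = 176 (p = -16*(-11) = 176)
p - 24*√(-37 + S) = 176 - 24*√(-37 - 43) = 176 - 24*√(-80) = 176 - 24*4*I*√5 = 176 - 96*I*√5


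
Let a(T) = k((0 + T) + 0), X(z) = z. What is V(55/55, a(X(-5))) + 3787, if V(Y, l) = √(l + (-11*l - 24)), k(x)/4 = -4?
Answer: 3787 + 2*√34 ≈ 3798.7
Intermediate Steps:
k(x) = -16 (k(x) = 4*(-4) = -16)
a(T) = -16
V(Y, l) = √(-24 - 10*l) (V(Y, l) = √(l + (-24 - 11*l)) = √(-24 - 10*l))
V(55/55, a(X(-5))) + 3787 = √(-24 - 10*(-16)) + 3787 = √(-24 + 160) + 3787 = √136 + 3787 = 2*√34 + 3787 = 3787 + 2*√34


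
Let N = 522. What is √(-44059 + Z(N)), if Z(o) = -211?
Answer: I*√44270 ≈ 210.4*I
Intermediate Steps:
√(-44059 + Z(N)) = √(-44059 - 211) = √(-44270) = I*√44270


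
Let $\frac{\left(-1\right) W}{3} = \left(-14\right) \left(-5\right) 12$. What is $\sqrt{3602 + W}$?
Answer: $\sqrt{1082} \approx 32.894$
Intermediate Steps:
$W = -2520$ ($W = - 3 \left(-14\right) \left(-5\right) 12 = - 3 \cdot 70 \cdot 12 = \left(-3\right) 840 = -2520$)
$\sqrt{3602 + W} = \sqrt{3602 - 2520} = \sqrt{1082}$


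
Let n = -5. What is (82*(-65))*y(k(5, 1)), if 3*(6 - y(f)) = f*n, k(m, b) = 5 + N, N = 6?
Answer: -389090/3 ≈ -1.2970e+5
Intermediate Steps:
k(m, b) = 11 (k(m, b) = 5 + 6 = 11)
y(f) = 6 + 5*f/3 (y(f) = 6 - f*(-5)/3 = 6 - (-5)*f/3 = 6 + 5*f/3)
(82*(-65))*y(k(5, 1)) = (82*(-65))*(6 + (5/3)*11) = -5330*(6 + 55/3) = -5330*73/3 = -389090/3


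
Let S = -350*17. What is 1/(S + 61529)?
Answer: 1/55579 ≈ 1.7992e-5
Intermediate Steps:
S = -5950
1/(S + 61529) = 1/(-5950 + 61529) = 1/55579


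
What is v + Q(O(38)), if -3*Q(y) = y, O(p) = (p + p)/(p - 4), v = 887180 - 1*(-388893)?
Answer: 65079685/51 ≈ 1.2761e+6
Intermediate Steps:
v = 1276073 (v = 887180 + 388893 = 1276073)
O(p) = 2*p/(-4 + p) (O(p) = (2*p)/(-4 + p) = 2*p/(-4 + p))
Q(y) = -y/3
v + Q(O(38)) = 1276073 - 2*38/(3*(-4 + 38)) = 1276073 - 2*38/(3*34) = 1276073 - 1/3*38/17 = 1276073 - 38/51 = 65079685/51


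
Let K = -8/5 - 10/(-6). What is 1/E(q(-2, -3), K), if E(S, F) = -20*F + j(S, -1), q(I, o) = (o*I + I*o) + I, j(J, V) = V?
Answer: -3/7 ≈ -0.42857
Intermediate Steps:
K = 1/15 (K = -8*⅕ - 10*(-⅙) = -8/5 + 5/3 = 1/15 ≈ 0.066667)
q(I, o) = I + 2*I*o (q(I, o) = (I*o + I*o) + I = 2*I*o + I = I + 2*I*o)
E(S, F) = -1 - 20*F (E(S, F) = -20*F - 1 = -1 - 20*F)
1/E(q(-2, -3), K) = 1/(-1 - 20*1/15) = 1/(-1 - 4/3) = 1/(-7/3) = -3/7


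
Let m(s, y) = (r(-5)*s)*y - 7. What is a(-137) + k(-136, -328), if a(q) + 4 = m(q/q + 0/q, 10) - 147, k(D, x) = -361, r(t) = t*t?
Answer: -269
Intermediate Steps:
r(t) = t**2
m(s, y) = -7 + 25*s*y (m(s, y) = ((-5)**2*s)*y - 7 = (25*s)*y - 7 = 25*s*y - 7 = -7 + 25*s*y)
a(q) = 92 (a(q) = -4 + ((-7 + 25*(q/q + 0/q)*10) - 147) = -4 + ((-7 + 25*(1 + 0)*10) - 147) = -4 + ((-7 + 25*1*10) - 147) = -4 + ((-7 + 250) - 147) = -4 + (243 - 147) = -4 + 96 = 92)
a(-137) + k(-136, -328) = 92 - 361 = -269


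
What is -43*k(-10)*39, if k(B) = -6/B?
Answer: -5031/5 ≈ -1006.2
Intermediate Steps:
-43*k(-10)*39 = -(-258)/(-10)*39 = -(-258)*(-1)/10*39 = -43*⅗*39 = -129/5*39 = -5031/5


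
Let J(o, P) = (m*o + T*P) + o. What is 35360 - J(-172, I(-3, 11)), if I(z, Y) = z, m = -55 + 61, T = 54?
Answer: 36726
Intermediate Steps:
m = 6
J(o, P) = 7*o + 54*P (J(o, P) = (6*o + 54*P) + o = 7*o + 54*P)
35360 - J(-172, I(-3, 11)) = 35360 - (7*(-172) + 54*(-3)) = 35360 - (-1204 - 162) = 35360 - 1*(-1366) = 35360 + 1366 = 36726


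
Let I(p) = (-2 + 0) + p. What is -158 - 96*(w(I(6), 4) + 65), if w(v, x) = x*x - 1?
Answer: -7838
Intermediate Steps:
I(p) = -2 + p
w(v, x) = -1 + x² (w(v, x) = x² - 1 = -1 + x²)
-158 - 96*(w(I(6), 4) + 65) = -158 - 96*((-1 + 4²) + 65) = -158 - 96*((-1 + 16) + 65) = -158 - 96*(15 + 65) = -158 - 96*80 = -158 - 7680 = -7838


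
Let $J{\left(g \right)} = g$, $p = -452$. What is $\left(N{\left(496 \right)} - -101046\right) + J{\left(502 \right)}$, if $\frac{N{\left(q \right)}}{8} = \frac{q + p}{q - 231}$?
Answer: $\frac{26910572}{265} \approx 1.0155 \cdot 10^{5}$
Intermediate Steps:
$N{\left(q \right)} = \frac{8 \left(-452 + q\right)}{-231 + q}$ ($N{\left(q \right)} = 8 \frac{q - 452}{q - 231} = 8 \frac{-452 + q}{-231 + q} = \frac{8 \left(-452 + q\right)}{-231 + q}$)
$\left(N{\left(496 \right)} - -101046\right) + J{\left(502 \right)} = \left(\frac{8 \left(-452 + 496\right)}{-231 + 496} - -101046\right) + 502 = \left(8 \cdot \frac{1}{265} \cdot 44 + 101046\right) + 502 = \left(\frac{352}{265} + 101046\right) + 502 = \frac{26777542}{265} + 502 = \frac{26910572}{265}$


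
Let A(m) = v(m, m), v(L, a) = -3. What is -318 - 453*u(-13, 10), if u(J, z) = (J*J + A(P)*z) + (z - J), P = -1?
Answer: -73704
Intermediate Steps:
A(m) = -3
u(J, z) = J² - J - 2*z (u(J, z) = (J*J - 3*z) + (z - J) = (J² - 3*z) + (z - J) = J² - J - 2*z)
-318 - 453*u(-13, 10) = -318 - 453*((-13)² - 1*(-13) - 2*10) = -318 - 453*(169 + 13 - 20) = -318 - 453*162 = -318 - 73386 = -73704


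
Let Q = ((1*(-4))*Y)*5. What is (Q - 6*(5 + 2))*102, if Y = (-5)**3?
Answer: 250716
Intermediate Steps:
Y = -125
Q = 2500 (Q = ((1*(-4))*(-125))*5 = -4*(-125)*5 = 500*5 = 2500)
(Q - 6*(5 + 2))*102 = (2500 - 6*(5 + 2))*102 = (2500 - 6*7)*102 = (2500 - 42)*102 = 2458*102 = 250716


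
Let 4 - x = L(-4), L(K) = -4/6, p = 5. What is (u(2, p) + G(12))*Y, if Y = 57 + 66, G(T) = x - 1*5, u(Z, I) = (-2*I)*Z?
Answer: -2501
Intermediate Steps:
u(Z, I) = -2*I*Z
L(K) = -2/3 (L(K) = -4*1/6 = -2/3)
x = 14/3 (x = 4 - 1*(-2/3) = 4 + 2/3 = 14/3 ≈ 4.6667)
G(T) = -1/3 (G(T) = 14/3 - 1*5 = 14/3 - 5 = -1/3)
Y = 123
(u(2, p) + G(12))*Y = (-2*5*2 - 1/3)*123 = (-20 - 1/3)*123 = -61/3*123 = -2501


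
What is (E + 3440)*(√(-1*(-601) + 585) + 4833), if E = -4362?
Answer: -4456026 - 922*√1186 ≈ -4.4878e+6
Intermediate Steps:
(E + 3440)*(√(-1*(-601) + 585) + 4833) = (-4362 + 3440)*(√(-1*(-601) + 585) + 4833) = -922*(√(601 + 585) + 4833) = -922*(√1186 + 4833) = -922*(4833 + √1186) = -4456026 - 922*√1186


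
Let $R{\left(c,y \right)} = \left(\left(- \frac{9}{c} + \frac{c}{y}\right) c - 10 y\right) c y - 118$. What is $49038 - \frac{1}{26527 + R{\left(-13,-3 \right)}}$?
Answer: $\frac{1227470177}{25031} \approx 49038.0$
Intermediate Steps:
$R{\left(c,y \right)} = -118 + c y \left(- 10 y + c \left(- \frac{9}{c} + \frac{c}{y}\right)\right)$ ($R{\left(c,y \right)} = \left(c \left(- \frac{9}{c} + \frac{c}{y}\right) - 10 y\right) c y - 118 = \left(- 10 y + c \left(- \frac{9}{c} + \frac{c}{y}\right)\right) c y - 118 = c \left(- 10 y + c \left(- \frac{9}{c} + \frac{c}{y}\right)\right) y - 118 = c y \left(- 10 y + c \left(- \frac{9}{c} + \frac{c}{y}\right)\right) - 118 = -118 + c y \left(- 10 y + c \left(- \frac{9}{c} + \frac{c}{y}\right)\right)$)
$49038 - \frac{1}{26527 + R{\left(-13,-3 \right)}} = 49038 - \frac{1}{26527 - \left(118 - 1170 + 351 + 2197\right)} = 49038 - \frac{1}{26527 - \left(2666 - 1170\right)} = 49038 - \frac{1}{26527 - 1496} = 49038 - \frac{1}{25031} = \frac{1227470177}{25031}$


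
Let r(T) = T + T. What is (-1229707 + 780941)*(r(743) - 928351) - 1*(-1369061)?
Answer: 415946867651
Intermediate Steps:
r(T) = 2*T
(-1229707 + 780941)*(r(743) - 928351) - 1*(-1369061) = (-1229707 + 780941)*(2*743 - 928351) - 1*(-1369061) = -448766*(1486 - 928351) + 1369061 = -448766*(-926865) + 1369061 = 415945498590 + 1369061 = 415946867651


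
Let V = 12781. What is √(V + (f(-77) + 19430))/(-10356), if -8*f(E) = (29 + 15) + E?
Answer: -√515442/41424 ≈ -0.017332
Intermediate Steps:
f(E) = -11/2 - E/8 (f(E) = -((29 + 15) + E)/8 = -(44 + E)/8 = -11/2 - E/8)
√(V + (f(-77) + 19430))/(-10356) = √(12781 + ((-11/2 - ⅛*(-77)) + 19430))/(-10356) = √(12781 + ((-11/2 + 77/8) + 19430))*(-1/10356) = √(12781 + (33/8 + 19430))*(-1/10356) = √(12781 + 155473/8)*(-1/10356) = √(257721/8)*(-1/10356) = (√515442/4)*(-1/10356) = -√515442/41424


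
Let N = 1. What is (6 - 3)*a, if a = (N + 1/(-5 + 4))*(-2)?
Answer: 0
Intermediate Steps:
a = 0 (a = (1 + 1/(-5 + 4))*(-2) = (1 + 1/(-1))*(-2) = (1 - 1)*(-2) = 0*(-2) = 0)
(6 - 3)*a = (6 - 3)*0 = 3*0 = 0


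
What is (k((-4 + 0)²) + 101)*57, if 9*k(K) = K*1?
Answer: 17575/3 ≈ 5858.3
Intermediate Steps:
k(K) = K/9 (k(K) = (K*1)/9 = K/9)
(k((-4 + 0)²) + 101)*57 = ((-4 + 0)²/9 + 101)*57 = ((⅑)*(-4)² + 101)*57 = ((⅑)*16 + 101)*57 = (16/9 + 101)*57 = (925/9)*57 = 17575/3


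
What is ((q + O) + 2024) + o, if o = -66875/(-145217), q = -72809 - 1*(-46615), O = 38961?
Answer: 2147971522/145217 ≈ 14791.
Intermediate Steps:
q = -26194 (q = -72809 + 46615 = -26194)
o = 66875/145217 (o = -66875*(-1/145217) = 66875/145217 ≈ 0.46052)
((q + O) + 2024) + o = ((-26194 + 38961) + 2024) + 66875/145217 = (12767 + 2024) + 66875/145217 = 14791 + 66875/145217 = 2147971522/145217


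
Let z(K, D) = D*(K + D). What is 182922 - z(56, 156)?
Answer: 149850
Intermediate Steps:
z(K, D) = D*(D + K)
182922 - z(56, 156) = 182922 - 156*(156 + 56) = 182922 - 156*212 = 182922 - 1*33072 = 182922 - 33072 = 149850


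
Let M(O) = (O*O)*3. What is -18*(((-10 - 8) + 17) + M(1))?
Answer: -36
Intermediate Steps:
M(O) = 3*O² (M(O) = O²*3 = 3*O²)
-18*(((-10 - 8) + 17) + M(1)) = -18*(((-10 - 8) + 17) + 3*1²) = -18*((-18 + 17) + 3*1) = -18*(-1 + 3) = -18*2 = -36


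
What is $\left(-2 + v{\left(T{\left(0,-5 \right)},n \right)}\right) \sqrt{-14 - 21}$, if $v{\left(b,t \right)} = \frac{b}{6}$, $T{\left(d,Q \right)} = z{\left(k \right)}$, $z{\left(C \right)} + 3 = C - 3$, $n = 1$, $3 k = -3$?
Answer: $- \frac{19 i \sqrt{35}}{6} \approx - 18.734 i$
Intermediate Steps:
$k = -1$ ($k = \frac{1}{3} \left(-3\right) = -1$)
$z{\left(C \right)} = -6 + C$ ($z{\left(C \right)} = -3 + \left(C - 3\right) = -3 + \left(-3 + C\right) = -6 + C$)
$T{\left(d,Q \right)} = -7$ ($T{\left(d,Q \right)} = -6 - 1 = -7$)
$v{\left(b,t \right)} = \frac{b}{6}$ ($v{\left(b,t \right)} = b \frac{1}{6} = \frac{b}{6}$)
$\left(-2 + v{\left(T{\left(0,-5 \right)},n \right)}\right) \sqrt{-14 - 21} = \left(-2 + \frac{1}{6} \left(-7\right)\right) \sqrt{-14 - 21} = \left(-2 - \frac{7}{6}\right) \sqrt{-35} = - \frac{19 i \sqrt{35}}{6}$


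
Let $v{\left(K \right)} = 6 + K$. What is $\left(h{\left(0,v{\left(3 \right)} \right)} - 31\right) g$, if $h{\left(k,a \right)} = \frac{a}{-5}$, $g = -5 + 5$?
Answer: $0$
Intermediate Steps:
$g = 0$
$h{\left(k,a \right)} = - \frac{a}{5}$ ($h{\left(k,a \right)} = a \left(- \frac{1}{5}\right) = - \frac{a}{5}$)
$\left(h{\left(0,v{\left(3 \right)} \right)} - 31\right) g = \left(- \frac{6 + 3}{5} - 31\right) 0 = \left(\left(- \frac{1}{5}\right) 9 - 31\right) 0 = \left(- \frac{9}{5} - 31\right) 0 = \left(- \frac{164}{5}\right) 0 = 0$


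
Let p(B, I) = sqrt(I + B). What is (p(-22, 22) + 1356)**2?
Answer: 1838736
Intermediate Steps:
p(B, I) = sqrt(B + I)
(p(-22, 22) + 1356)**2 = (sqrt(-22 + 22) + 1356)**2 = (sqrt(0) + 1356)**2 = (0 + 1356)**2 = 1356**2 = 1838736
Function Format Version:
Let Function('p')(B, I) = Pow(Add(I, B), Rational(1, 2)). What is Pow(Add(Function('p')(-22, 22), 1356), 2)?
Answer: 1838736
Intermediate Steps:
Function('p')(B, I) = Pow(Add(B, I), Rational(1, 2))
Pow(Add(Function('p')(-22, 22), 1356), 2) = Pow(Add(Pow(Add(-22, 22), Rational(1, 2)), 1356), 2) = Pow(Add(Pow(0, Rational(1, 2)), 1356), 2) = Pow(Add(0, 1356), 2) = Pow(1356, 2) = 1838736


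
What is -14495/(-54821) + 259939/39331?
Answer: 1140016828/165858827 ≈ 6.8734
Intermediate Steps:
-14495/(-54821) + 259939/39331 = -14495*(-1/54821) + 259939*(1/39331) = 1115/4217 + 259939/39331 = 1140016828/165858827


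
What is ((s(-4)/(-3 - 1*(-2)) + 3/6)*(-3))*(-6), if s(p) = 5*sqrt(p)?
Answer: 9 - 180*I ≈ 9.0 - 180.0*I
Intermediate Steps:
((s(-4)/(-3 - 1*(-2)) + 3/6)*(-3))*(-6) = (((5*sqrt(-4))/(-3 - 1*(-2)) + 3/6)*(-3))*(-6) = (((5*(2*I))/(-3 + 2) + 3*(1/6))*(-3))*(-6) = (((10*I)/(-1) + 1/2)*(-3))*(-6) = (((10*I)*(-1) + 1/2)*(-3))*(-6) = ((-10*I + 1/2)*(-3))*(-6) = ((1/2 - 10*I)*(-3))*(-6) = (-3/2 + 30*I)*(-6) = 9 - 180*I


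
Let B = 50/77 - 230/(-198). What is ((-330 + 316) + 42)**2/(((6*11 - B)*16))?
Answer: 33957/44483 ≈ 0.76337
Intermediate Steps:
B = 1255/693 (B = 50*(1/77) - 230*(-1/198) = 50/77 + 115/99 = 1255/693 ≈ 1.8110)
((-330 + 316) + 42)**2/(((6*11 - B)*16)) = ((-330 + 316) + 42)**2/(((6*11 - 1*1255/693)*16)) = (-14 + 42)**2/(((66 - 1255/693)*16)) = 28**2/(((44483/693)*16)) = 784/(711728/693) = 784*(693/711728) = 33957/44483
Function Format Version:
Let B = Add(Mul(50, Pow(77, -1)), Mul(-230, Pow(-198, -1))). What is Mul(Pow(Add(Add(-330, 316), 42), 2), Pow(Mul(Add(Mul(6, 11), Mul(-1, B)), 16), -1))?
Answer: Rational(33957, 44483) ≈ 0.76337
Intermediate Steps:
B = Rational(1255, 693) (B = Add(Mul(50, Rational(1, 77)), Mul(-230, Rational(-1, 198))) = Add(Rational(50, 77), Rational(115, 99)) = Rational(1255, 693) ≈ 1.8110)
Mul(Pow(Add(Add(-330, 316), 42), 2), Pow(Mul(Add(Mul(6, 11), Mul(-1, B)), 16), -1)) = Mul(Pow(Add(Add(-330, 316), 42), 2), Pow(Mul(Add(Mul(6, 11), Mul(-1, Rational(1255, 693))), 16), -1)) = Mul(Pow(Add(-14, 42), 2), Pow(Mul(Add(66, Rational(-1255, 693)), 16), -1)) = Mul(Pow(28, 2), Pow(Mul(Rational(44483, 693), 16), -1)) = Mul(784, Pow(Rational(711728, 693), -1)) = Mul(784, Rational(693, 711728)) = Rational(33957, 44483)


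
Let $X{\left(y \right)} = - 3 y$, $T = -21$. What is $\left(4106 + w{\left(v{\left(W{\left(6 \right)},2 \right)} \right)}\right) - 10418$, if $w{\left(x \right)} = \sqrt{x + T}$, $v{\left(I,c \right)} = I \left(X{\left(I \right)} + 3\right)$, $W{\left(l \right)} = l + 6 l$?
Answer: $-6312 + i \sqrt{5187} \approx -6312.0 + 72.021 i$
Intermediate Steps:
$W{\left(l \right)} = 7 l$
$v{\left(I,c \right)} = I \left(3 - 3 I\right)$ ($v{\left(I,c \right)} = I \left(- 3 I + 3\right) = I \left(3 - 3 I\right)$)
$w{\left(x \right)} = \sqrt{-21 + x}$ ($w{\left(x \right)} = \sqrt{x - 21} = \sqrt{-21 + x}$)
$\left(4106 + w{\left(v{\left(W{\left(6 \right)},2 \right)} \right)}\right) - 10418 = \left(4106 + \sqrt{-21 + 3 \cdot 7 \cdot 6 \left(1 - 7 \cdot 6\right)}\right) - 10418 = \left(4106 + \sqrt{-21 + 3 \cdot 42 \left(1 - 42\right)}\right) - 10418 = \left(4106 + \sqrt{-21 + 3 \cdot 42 \left(-41\right)}\right) - 10418 = \left(4106 + \sqrt{-21 - 5166}\right) - 10418 = \left(4106 + \sqrt{-5187}\right) - 10418 = \left(4106 + i \sqrt{5187}\right) - 10418 = -6312 + i \sqrt{5187}$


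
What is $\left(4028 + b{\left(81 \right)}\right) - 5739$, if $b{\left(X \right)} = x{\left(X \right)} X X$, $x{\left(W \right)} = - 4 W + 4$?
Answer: $-2101231$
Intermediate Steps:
$x{\left(W \right)} = 4 - 4 W$
$b{\left(X \right)} = X^{2} \left(4 - 4 X\right)$ ($b{\left(X \right)} = \left(4 - 4 X\right) X X = X \left(4 - 4 X\right) X = X^{2} \left(4 - 4 X\right)$)
$\left(4028 + b{\left(81 \right)}\right) - 5739 = \left(4028 + 4 \cdot 81^{2} \left(1 - 81\right)\right) - 5739 = \left(4028 + 4 \cdot 6561 \left(1 - 81\right)\right) - 5739 = \left(4028 + 4 \cdot 6561 \left(-80\right)\right) - 5739 = \left(4028 - 2099520\right) - 5739 = -2095492 - 5739 = -2101231$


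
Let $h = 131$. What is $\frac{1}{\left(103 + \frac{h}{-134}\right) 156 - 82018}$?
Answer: $- \frac{67}{4428868} \approx -1.5128 \cdot 10^{-5}$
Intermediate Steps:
$\frac{1}{\left(103 + \frac{h}{-134}\right) 156 - 82018} = \frac{1}{\left(103 + \frac{131}{-134}\right) 156 - 82018} = \frac{1}{\left(103 + 131 \left(- \frac{1}{134}\right)\right) 156 - 82018} = \frac{1}{\left(103 - \frac{131}{134}\right) 156 - 82018} = \frac{1}{\frac{13671}{134} \cdot 156 - 82018} = \frac{1}{\frac{1066338}{67} - 82018} = \frac{1}{- \frac{4428868}{67}} = - \frac{67}{4428868}$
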